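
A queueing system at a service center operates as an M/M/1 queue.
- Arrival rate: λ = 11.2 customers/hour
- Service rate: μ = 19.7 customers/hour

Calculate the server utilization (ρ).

Server utilization: ρ = λ/μ
ρ = 11.2/19.7 = 0.5685
The server is busy 56.85% of the time.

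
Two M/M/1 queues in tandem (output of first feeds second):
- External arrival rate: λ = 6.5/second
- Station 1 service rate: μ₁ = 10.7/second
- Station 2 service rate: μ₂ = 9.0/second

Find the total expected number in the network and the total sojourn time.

By Jackson's theorem, each station behaves as independent M/M/1.
Station 1: ρ₁ = 6.5/10.7 = 0.6075, L₁ = ρ₁/(1-ρ₁) = λ/(μ₁-λ) = 6.5/4.20 = 1.5476
Station 2: ρ₂ = 6.5/9.0 = 0.7222, L₂ = ρ₂/(1-ρ₂) = λ/(μ₂-λ) = 6.5/2.50 = 2.6000
Total: L = L₁ + L₂ = 1.5476 + 2.6000 = 4.1476
W = L/λ = 4.1476/6.5 = 0.6381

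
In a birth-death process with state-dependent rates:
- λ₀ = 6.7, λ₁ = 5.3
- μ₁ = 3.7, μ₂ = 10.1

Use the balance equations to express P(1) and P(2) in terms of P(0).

Balance equations:
State 0: λ₀P₀ = μ₁P₁ → P₁ = (λ₀/μ₁)P₀ = (6.7/3.7)P₀ = 1.8108P₀
State 1: P₂ = (λ₀λ₁)/(μ₁μ₂)P₀ = (6.7×5.3)/(3.7×10.1)P₀ = 0.9502P₀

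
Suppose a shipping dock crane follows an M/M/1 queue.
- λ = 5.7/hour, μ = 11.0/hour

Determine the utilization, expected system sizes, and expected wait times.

Step 1: ρ = λ/μ = 5.7/11.0 = 0.5182
Step 2: L = λ/(μ-λ) = 5.7/5.30 = 1.0755
Step 3: Lq = λ²/(μ(μ-λ)) = 32.49/(11.0×5.30) = 0.5573
Step 4: W = 1/(μ-λ) = 1/5.30 = 0.18868
Step 5: Wq = λ/(μ(μ-λ)) = 5.7/(11.0×5.30) = 0.09777
Step 6: P(0) = 1-ρ = 0.4818
Verify: L = λW = 5.7×0.18868 = 1.0755 ✔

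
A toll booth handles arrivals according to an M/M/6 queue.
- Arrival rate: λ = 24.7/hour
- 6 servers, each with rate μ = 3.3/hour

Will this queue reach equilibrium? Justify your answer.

Stability requires ρ = λ/(cμ) < 1
ρ = 24.7/(6 × 3.3) = 24.7/19.80 = 1.2475
Since 1.2475 ≥ 1, the system is UNSTABLE.
Need c > λ/μ = 24.7/3.3 = 7.48.
Minimum servers needed: c = 8.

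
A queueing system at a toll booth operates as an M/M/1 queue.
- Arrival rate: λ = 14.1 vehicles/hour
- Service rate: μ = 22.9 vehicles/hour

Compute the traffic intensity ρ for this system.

Server utilization: ρ = λ/μ
ρ = 14.1/22.9 = 0.6157
The server is busy 61.57% of the time.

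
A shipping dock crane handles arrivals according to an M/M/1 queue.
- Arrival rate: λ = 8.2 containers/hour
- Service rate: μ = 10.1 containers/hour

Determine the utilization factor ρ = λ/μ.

Server utilization: ρ = λ/μ
ρ = 8.2/10.1 = 0.8119
The server is busy 81.19% of the time.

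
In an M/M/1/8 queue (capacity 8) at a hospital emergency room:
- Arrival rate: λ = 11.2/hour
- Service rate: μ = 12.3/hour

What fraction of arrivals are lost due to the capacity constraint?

ρ = λ/μ = 11.2/12.3 = 0.91057
P₀ = (1-ρ)/(1-ρ^(K+1)) = (1-0.91057)/(1-0.91057^9) = 0.08943/0.5697 = 0.1570
P_K = P₀×ρ^K = 0.1570 × 0.91057^8 = 0.1570 × 0.4726 = 0.07420
Blocking probability = 7.42%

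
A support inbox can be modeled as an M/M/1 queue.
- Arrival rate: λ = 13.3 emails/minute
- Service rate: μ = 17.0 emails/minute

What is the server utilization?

Server utilization: ρ = λ/μ
ρ = 13.3/17.0 = 0.7824
The server is busy 78.24% of the time.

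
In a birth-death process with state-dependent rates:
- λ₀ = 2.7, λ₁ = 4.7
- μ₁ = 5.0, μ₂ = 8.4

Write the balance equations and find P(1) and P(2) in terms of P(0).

Balance equations:
State 0: λ₀P₀ = μ₁P₁ → P₁ = (λ₀/μ₁)P₀ = (2.7/5.0)P₀ = 0.5400P₀
State 1: P₂ = (λ₀λ₁)/(μ₁μ₂)P₀ = (2.7×4.7)/(5.0×8.4)P₀ = 0.3021P₀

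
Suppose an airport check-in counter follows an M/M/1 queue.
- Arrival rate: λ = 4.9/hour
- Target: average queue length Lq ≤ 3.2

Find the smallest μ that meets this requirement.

For M/M/1: Lq = λ²/(μ(μ-λ))
Need Lq ≤ 3.2, i.e. μ(μ-λ) ≥ λ²/3.2
μ² - 4.9μ - 24.01/3.2 ≥ 0  →  μ² - 4.9μ - 7.50313 ≥ 0
Quadratic formula (positive root): μ = [λ + √(λ² + 4×7.50313)]/2
Discriminant: 24.01 + 4×7.50313 = 54.0225, √54.0225 = 7.3500
μ ≥ (4.9 + 7.3500)/2 = 6.1250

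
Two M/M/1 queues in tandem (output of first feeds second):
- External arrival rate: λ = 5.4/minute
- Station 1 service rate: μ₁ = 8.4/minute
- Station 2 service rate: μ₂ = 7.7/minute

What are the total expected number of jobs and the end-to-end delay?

By Jackson's theorem, each station behaves as independent M/M/1.
Station 1: ρ₁ = 5.4/8.4 = 0.6429, L₁ = ρ₁/(1-ρ₁) = λ/(μ₁-λ) = 5.4/3.00 = 1.8000
Station 2: ρ₂ = 5.4/7.7 = 0.7013, L₂ = ρ₂/(1-ρ₂) = λ/(μ₂-λ) = 5.4/2.30 = 2.3478
Total: L = L₁ + L₂ = 1.8000 + 2.3478 = 4.1478
W = L/λ = 4.1478/5.4 = 0.7681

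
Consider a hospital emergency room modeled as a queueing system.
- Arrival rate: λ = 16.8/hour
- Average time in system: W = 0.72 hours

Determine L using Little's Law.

Little's Law: L = λW
L = 16.8 × 0.72 = 12.0960 patients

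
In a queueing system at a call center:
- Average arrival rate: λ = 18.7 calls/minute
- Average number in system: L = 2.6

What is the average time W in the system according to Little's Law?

Little's Law: L = λW, so W = L/λ
W = 2.6/18.7 = 0.1390 minutes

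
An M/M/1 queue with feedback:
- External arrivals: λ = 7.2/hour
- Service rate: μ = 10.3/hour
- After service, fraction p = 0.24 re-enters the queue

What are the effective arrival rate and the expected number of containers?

Effective arrival rate: λ_eff = λ/(1-p) = 7.2/(1-0.24) = 7.2/0.76 = 9.4736842
ρ = λ_eff/μ = 9.4736842/10.3 = 0.9197752
L = ρ/(1-ρ) = 0.9197752/(1-0.9197752) = 11.4650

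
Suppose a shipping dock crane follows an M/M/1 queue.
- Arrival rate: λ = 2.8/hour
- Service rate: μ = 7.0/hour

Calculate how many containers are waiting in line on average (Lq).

ρ = λ/μ = 2.8/7.0 = 0.4000
For M/M/1: Lq = λ²/(μ(μ-λ))
Lq = 7.84/(7.0 × 4.20)
Lq = 0.2667 containers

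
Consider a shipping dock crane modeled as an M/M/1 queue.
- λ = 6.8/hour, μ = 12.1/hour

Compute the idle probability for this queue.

ρ = λ/μ = 6.8/12.1 = 0.5620
P(0) = 1 - ρ = 1 - 0.5620 = 0.4380
The server is idle 43.80% of the time.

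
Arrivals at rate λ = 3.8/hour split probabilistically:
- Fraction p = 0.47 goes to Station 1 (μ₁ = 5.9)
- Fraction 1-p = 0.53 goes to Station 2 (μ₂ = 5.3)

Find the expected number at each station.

Effective rates: λ₁ = 3.8×0.47 = 1.786, λ₂ = 3.8×0.53 = 2.014
Station 1: ρ₁ = 1.786/5.9 = 0.3027, L₁ = ρ₁/(1-ρ₁) = 0.3027/(1-0.3027) = 0.4341
Station 2: ρ₂ = 2.014/5.3 = 0.3800, L₂ = ρ₂/(1-ρ₂) = 0.3800/(1-0.3800) = 0.6129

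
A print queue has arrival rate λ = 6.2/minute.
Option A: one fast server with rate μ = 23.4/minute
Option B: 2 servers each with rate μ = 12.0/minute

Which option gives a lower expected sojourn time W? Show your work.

Option A: single server μ = 23.4 (M/M/1)
  ρ_A = 6.2/23.4 = 0.2650
  W_A = 1/(μ-λ) = 1/(23.4-6.2) = 1/17.20 = 0.05814

Option B: 2 servers μ = 12.0 (M/M/2)
  ρ_B = λ/(cμ) = 6.2/(2×12.0) = 0.2583
  Offered load a = λ/μ = cρ = 6.2/12.0 = 0.5167
  P₀ = [ Σₙ₌₀^1 aⁿ/n! + a^2/(2!(1-ρ)) ]⁻¹
  Σ = a^0/0! + a^1/1! = 1.0000 + 0.5167 = 1.5167
  a^2/(2!(1-ρ)) = 0.26694/(2 × 0.74167) = 0.1800
  P₀ = 1/(1.5167 + 0.1800) = 0.5894
  Lq = P₀·a^2·ρ / (2!(1-ρ)²) = 0.589404 × 0.266944 × 0.258333 / (2 × 0.550069) = 0.03695
  Wq_B = Lq/λ = 0.036946/6.2 = 0.005959
  W_B = Wq_B + 1/μ = 0.005959 + 0.08333 = 0.08929

Since W_A = 0.05814 < W_B = 0.08929, Option A (single fast server) has the shorter time in system.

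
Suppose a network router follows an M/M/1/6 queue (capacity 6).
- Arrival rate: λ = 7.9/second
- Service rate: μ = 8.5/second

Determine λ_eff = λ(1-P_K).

ρ = λ/μ = 7.9/8.5 = 0.92941
P₀ = (1-ρ)/(1-ρ^(K+1)) = (1-0.92941)/(1-0.92941^7) = 0.07059/0.4010 = 0.1760
P_K = P₀×ρ^K = 0.17605 × 0.92941^6 = 0.17605 × 0.64453 = 0.1135
λ_eff = λ(1-P_K) = 7.9 × (1 - 0.11347) = 7.9 × 0.88653 = 7.0036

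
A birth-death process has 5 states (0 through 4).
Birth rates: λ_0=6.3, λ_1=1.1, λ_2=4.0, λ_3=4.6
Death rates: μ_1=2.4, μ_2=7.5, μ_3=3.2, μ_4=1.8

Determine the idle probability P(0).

Ratios P(n)/P(0) = (λ₀···λₙ₋₁)/(μ₁···μₙ):
P(1)/P(0) = (6.3)/(2.4) = 2.6250
P(2)/P(0) = (6.3×1.1)/(2.4×7.5) = 0.38500
P(3)/P(0) = (6.3×1.1×4.0)/(2.4×7.5×3.2) = 0.48125
P(4)/P(0) = (6.3×1.1×4.0×4.6)/(2.4×7.5×3.2×1.8) = 1.2299

Normalization: ∑ P(n) = 1
P(0) × (1.0000 + 2.6250 + 0.38500 + 0.48125 + 1.2299) = 1
P(0) × 5.7211 = 1
P(0) = 1/5.7211 = 0.1748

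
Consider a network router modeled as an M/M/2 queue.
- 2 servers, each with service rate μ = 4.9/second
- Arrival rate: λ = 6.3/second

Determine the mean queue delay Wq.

Traffic intensity: ρ = λ/(cμ) = 6.3/(2×4.9) = 0.6429
Since ρ = 0.6429 < 1, system is stable.
Offered load a = λ/μ = cρ = 6.3/4.9 = 1.2857
P₀ = [ Σₙ₌₀^1 aⁿ/n! + a^2/(2!(1-ρ)) ]⁻¹
Σ = a^0/0! + a^1/1! = 1.0000 + 1.2857 = 2.2857
a^2/(2!(1-ρ)) = 1.65306/(2 × 0.357143) = 2.3143
P₀ = 1/(2.2857 + 2.3143) = 0.2174
Lq = P₀·a^2·ρ / (2!(1-ρ)²) = 0.21739 × 1.6531 × 0.64286 / (2 × 0.12755) = 0.9056
Wq = Lq/λ = 0.9056/6.3 = 0.1437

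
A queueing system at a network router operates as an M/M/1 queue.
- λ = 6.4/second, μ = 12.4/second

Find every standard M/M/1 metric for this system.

Step 1: ρ = λ/μ = 6.4/12.4 = 0.5161
Step 2: L = λ/(μ-λ) = 6.4/6.00 = 1.0667
Step 3: Lq = λ²/(μ(μ-λ)) = 40.96/(12.4×6.00) = 0.5505
Step 4: W = 1/(μ-λ) = 1/6.00 = 0.16667
Step 5: Wq = λ/(μ(μ-λ)) = 6.4/(12.4×6.00) = 0.08602
Step 6: P(0) = 1-ρ = 0.4839
Verify: L = λW = 6.4×0.16667 = 1.0667 ✔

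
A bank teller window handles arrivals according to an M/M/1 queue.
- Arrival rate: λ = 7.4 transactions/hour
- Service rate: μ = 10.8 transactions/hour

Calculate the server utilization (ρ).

Server utilization: ρ = λ/μ
ρ = 7.4/10.8 = 0.6852
The server is busy 68.52% of the time.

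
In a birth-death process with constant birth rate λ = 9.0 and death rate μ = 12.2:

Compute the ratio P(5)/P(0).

For constant rates: P(n)/P(0) = (λ/μ)^n
P(5)/P(0) = (9.0/12.2)^5 = 0.7377^5 = 0.2185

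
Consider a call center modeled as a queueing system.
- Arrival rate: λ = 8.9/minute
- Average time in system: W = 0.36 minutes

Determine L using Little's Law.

Little's Law: L = λW
L = 8.9 × 0.36 = 3.2040 calls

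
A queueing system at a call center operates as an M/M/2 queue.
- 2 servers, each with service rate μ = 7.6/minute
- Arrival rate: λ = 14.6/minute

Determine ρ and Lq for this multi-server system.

Traffic intensity: ρ = λ/(cμ) = 14.6/(2×7.6) = 0.9605
Since ρ = 0.9605 < 1, system is stable.
Offered load a = λ/μ = cρ = 14.6/7.6 = 1.9211
P₀ = [ Σₙ₌₀^1 aⁿ/n! + a^2/(2!(1-ρ)) ]⁻¹
Σ = a^0/0! + a^1/1! = 1.0000 + 1.9211 = 2.9211
a^2/(2!(1-ρ)) = 3.69044/(2 × 0.0394737) = 46.7456
P₀ = 1/(2.9211 + 46.7456) = 0.02013
Lq = P₀·a^2·ρ / (2!(1-ρ)²) = 0.0201342 × 3.69044 × 0.960526 / (2 × 0.00155817) = 22.9022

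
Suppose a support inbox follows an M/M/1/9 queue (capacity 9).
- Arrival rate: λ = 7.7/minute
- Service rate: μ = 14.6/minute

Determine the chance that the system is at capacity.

ρ = λ/μ = 7.7/14.6 = 0.5274
P₀ = (1-ρ)/(1-ρ^(K+1)) = (1-0.5274)/(1-0.5274^10) = 0.4726/0.9983 = 0.4734
P_K = P₀×ρ^K = 0.47339 × 0.5274^9 = 0.47339 × 0.0031569 = 0.001494
Blocking probability = 0.15%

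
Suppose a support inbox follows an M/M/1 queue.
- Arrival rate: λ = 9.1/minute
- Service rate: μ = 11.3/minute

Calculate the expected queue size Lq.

ρ = λ/μ = 9.1/11.3 = 0.8053
For M/M/1: Lq = λ²/(μ(μ-λ))
Lq = 82.81/(11.3 × 2.20)
Lq = 3.3311 emails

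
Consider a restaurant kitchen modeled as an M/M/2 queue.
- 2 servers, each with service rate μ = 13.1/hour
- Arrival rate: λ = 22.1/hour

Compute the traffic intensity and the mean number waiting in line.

Traffic intensity: ρ = λ/(cμ) = 22.1/(2×13.1) = 0.8435
Since ρ = 0.8435 < 1, system is stable.
Offered load a = λ/μ = cρ = 22.1/13.1 = 1.6870
P₀ = [ Σₙ₌₀^1 aⁿ/n! + a^2/(2!(1-ρ)) ]⁻¹
Σ = a^0/0! + a^1/1! = 1.0000 + 1.6870 = 2.6870
a^2/(2!(1-ρ)) = 2.84605/(2 × 0.156489) = 9.0935
P₀ = 1/(2.6870 + 9.0935) = 0.08489
Lq = P₀·a^2·ρ / (2!(1-ρ)²) = 0.0848861 × 2.84605 × 0.843511 / (2 × 0.0244887) = 4.1608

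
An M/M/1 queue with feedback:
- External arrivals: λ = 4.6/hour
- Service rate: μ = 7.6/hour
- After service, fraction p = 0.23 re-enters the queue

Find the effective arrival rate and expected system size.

Effective arrival rate: λ_eff = λ/(1-p) = 4.6/(1-0.23) = 4.6/0.77 = 5.974026
ρ = λ_eff/μ = 5.974026/7.6 = 0.786056
L = ρ/(1-ρ) = 0.786056/(1-0.786056) = 3.6741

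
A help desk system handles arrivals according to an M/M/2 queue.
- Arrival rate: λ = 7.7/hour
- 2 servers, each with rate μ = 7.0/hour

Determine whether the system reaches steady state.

Stability requires ρ = λ/(cμ) < 1
ρ = 7.7/(2 × 7.0) = 7.7/14.00 = 0.5500
Since 0.5500 < 1, the system is STABLE.
The servers are busy 55.00% of the time.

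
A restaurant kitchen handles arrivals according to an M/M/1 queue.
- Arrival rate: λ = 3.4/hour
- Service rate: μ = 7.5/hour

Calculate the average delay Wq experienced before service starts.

First, compute utilization: ρ = λ/μ = 3.4/7.5 = 0.4533
For M/M/1: Wq = λ/(μ(μ-λ))
Wq = 3.4/(7.5 × (7.5-3.4))
Wq = 3.4/(7.5 × 4.10)
Wq = 0.1106 hours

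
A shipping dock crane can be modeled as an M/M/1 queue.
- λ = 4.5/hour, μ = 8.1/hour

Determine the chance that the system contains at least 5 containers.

ρ = λ/μ = 4.5/8.1 = 0.55556
P(N ≥ n) = ρⁿ
P(N ≥ 5) = 0.55556^5
P(N ≥ 5) = 0.05292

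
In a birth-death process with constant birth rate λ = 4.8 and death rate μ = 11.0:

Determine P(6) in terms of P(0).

For constant rates: P(n)/P(0) = (λ/μ)^n
P(6)/P(0) = (4.8/11.0)^6 = 0.43636^6 = 0.006904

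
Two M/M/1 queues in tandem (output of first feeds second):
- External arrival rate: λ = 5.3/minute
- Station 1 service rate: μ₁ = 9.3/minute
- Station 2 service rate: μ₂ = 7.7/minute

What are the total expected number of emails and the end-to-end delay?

By Jackson's theorem, each station behaves as independent M/M/1.
Station 1: ρ₁ = 5.3/9.3 = 0.5699, L₁ = ρ₁/(1-ρ₁) = λ/(μ₁-λ) = 5.3/4.00 = 1.3250
Station 2: ρ₂ = 5.3/7.7 = 0.6883, L₂ = ρ₂/(1-ρ₂) = λ/(μ₂-λ) = 5.3/2.40 = 2.2083
Total: L = L₁ + L₂ = 1.3250 + 2.2083 = 3.5333
W = L/λ = 3.5333/5.3 = 0.6667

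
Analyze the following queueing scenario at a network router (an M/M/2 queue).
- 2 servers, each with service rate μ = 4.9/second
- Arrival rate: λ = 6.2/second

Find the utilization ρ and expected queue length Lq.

Traffic intensity: ρ = λ/(cμ) = 6.2/(2×4.9) = 0.6327
Since ρ = 0.6327 < 1, system is stable.
Offered load a = λ/μ = cρ = 6.2/4.9 = 1.2653
P₀ = [ Σₙ₌₀^1 aⁿ/n! + a^2/(2!(1-ρ)) ]⁻¹
Σ = a^0/0! + a^1/1! = 1.0000 + 1.2653 = 2.2653
a^2/(2!(1-ρ)) = 1.6010/(2 × 0.36735) = 2.1791
P₀ = 1/(2.2653 + 2.1791) = 0.2250
Lq = P₀·a^2·ρ / (2!(1-ρ)²) = 0.22500 × 1.6010 × 0.63265 / (2 × 0.13494) = 0.8444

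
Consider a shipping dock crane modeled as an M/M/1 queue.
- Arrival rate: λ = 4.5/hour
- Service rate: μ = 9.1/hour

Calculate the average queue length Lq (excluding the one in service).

ρ = λ/μ = 4.5/9.1 = 0.4945
For M/M/1: Lq = λ²/(μ(μ-λ))
Lq = 20.25/(9.1 × 4.60)
Lq = 0.4838 containers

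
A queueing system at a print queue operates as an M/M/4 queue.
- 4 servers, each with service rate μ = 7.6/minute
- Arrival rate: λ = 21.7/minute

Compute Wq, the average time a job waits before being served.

Traffic intensity: ρ = λ/(cμ) = 21.7/(4×7.6) = 0.7138
Since ρ = 0.7138 < 1, system is stable.
Offered load a = λ/μ = cρ = 21.7/7.6 = 2.8553
P₀ = [ Σₙ₌₀^3 aⁿ/n! + a^4/(4!(1-ρ)) ]⁻¹
Σ = a^0/0! + a^1/1! + a^2/2! + a^3/3! = 1.00000 + 2.85526 + 4.07626 + 3.87960 = 11.8111
a^4/(4!(1-ρ)) = 66.4637/(24 × 0.286184) = 9.6767
P₀ = 1/(11.8111 + 9.6767) = 0.04654
Lq = P₀·a^4·ρ / (4!(1-ρ)²) = 0.0465380 × 66.4637 × 0.713816 / (24 × 0.0819014) = 1.1232
Wq = Lq/λ = 1.1232/21.7 = 0.05176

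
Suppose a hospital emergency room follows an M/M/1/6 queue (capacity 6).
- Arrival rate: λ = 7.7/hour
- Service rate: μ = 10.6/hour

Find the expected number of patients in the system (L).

ρ = λ/μ = 7.7/10.6 = 0.72642
P₀ = (1-ρ)/(1-ρ^(K+1)) = (1-0.72642)/(1-0.72642^7) = 0.2736/0.8933 = 0.3063
P_K = P₀×ρ^K = 0.3063 × 0.72642^6 = 0.3063 × 0.1469 = 0.04500
L = ρ[1 - (K+1)ρ^K + Kρ^(K+1)] / [(1-ρ)(1-ρ^(K+1))]
L = 0.72642 × (1 - 7×0.1469 + 6×0.1067) / ((1 - 0.72642) × (1 - 0.1067)) = 1.8188 patients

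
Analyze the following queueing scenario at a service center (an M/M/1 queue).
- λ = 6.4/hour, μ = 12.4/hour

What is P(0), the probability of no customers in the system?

ρ = λ/μ = 6.4/12.4 = 0.5161
P(0) = 1 - ρ = 1 - 0.5161 = 0.4839
The server is idle 48.39% of the time.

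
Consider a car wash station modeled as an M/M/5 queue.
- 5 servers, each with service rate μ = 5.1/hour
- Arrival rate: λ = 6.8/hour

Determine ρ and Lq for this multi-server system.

Traffic intensity: ρ = λ/(cμ) = 6.8/(5×5.1) = 0.2667
Since ρ = 0.2667 < 1, system is stable.
Offered load a = λ/μ = cρ = 6.8/5.1 = 1.3333
P₀ = [ Σₙ₌₀^4 aⁿ/n! + a^5/(5!(1-ρ)) ]⁻¹
Σ = a^0/0! + a^1/1! + a^2/2! + a^3/3! + a^4/4! = 1.0000 + 1.3333 + 0.8889 + 0.3951 + 0.1317 = 3.7490
a^5/(5!(1-ρ)) = 4.2140/(120 × 0.7333) = 0.04789
P₀ = 1/(3.7490 + 0.04789) = 0.2634
Lq = P₀·a^5·ρ / (5!(1-ρ)²) = 0.26338 × 4.2140 × 0.26667 / (120 × 0.53778) = 0.004586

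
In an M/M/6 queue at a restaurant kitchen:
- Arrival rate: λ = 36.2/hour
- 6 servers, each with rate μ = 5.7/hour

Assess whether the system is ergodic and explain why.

Stability requires ρ = λ/(cμ) < 1
ρ = 36.2/(6 × 5.7) = 36.2/34.20 = 1.0585
Since 1.0585 ≥ 1, the system is UNSTABLE.
Need c > λ/μ = 36.2/5.7 = 6.35.
Minimum servers needed: c = 7.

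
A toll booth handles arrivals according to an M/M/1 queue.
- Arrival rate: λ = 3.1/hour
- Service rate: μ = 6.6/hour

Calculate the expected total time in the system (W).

First, compute utilization: ρ = λ/μ = 3.1/6.6 = 0.4697
For M/M/1: W = 1/(μ-λ)
W = 1/(6.6-3.1) = 1/3.50
W = 0.2857 hours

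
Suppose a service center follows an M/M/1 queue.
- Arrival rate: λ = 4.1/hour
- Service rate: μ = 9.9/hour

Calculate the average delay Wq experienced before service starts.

First, compute utilization: ρ = λ/μ = 4.1/9.9 = 0.4141
For M/M/1: Wq = λ/(μ(μ-λ))
Wq = 4.1/(9.9 × (9.9-4.1))
Wq = 4.1/(9.9 × 5.80)
Wq = 0.07140 hours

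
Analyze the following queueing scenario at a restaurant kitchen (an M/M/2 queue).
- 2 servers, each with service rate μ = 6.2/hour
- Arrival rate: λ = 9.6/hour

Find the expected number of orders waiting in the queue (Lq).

Traffic intensity: ρ = λ/(cμ) = 9.6/(2×6.2) = 0.7742
Since ρ = 0.7742 < 1, system is stable.
Offered load a = λ/μ = cρ = 9.6/6.2 = 1.5484
P₀ = [ Σₙ₌₀^1 aⁿ/n! + a^2/(2!(1-ρ)) ]⁻¹
Σ = a^0/0! + a^1/1! = 1.0000 + 1.5484 = 2.5484
a^2/(2!(1-ρ)) = 2.39750/(2 × 0.225806) = 5.3088
P₀ = 1/(2.5484 + 5.3088) = 0.1273
Lq = P₀·a^2·ρ / (2!(1-ρ)²) = 0.12727 × 2.3975 × 0.77419 / (2 × 0.050989) = 2.3165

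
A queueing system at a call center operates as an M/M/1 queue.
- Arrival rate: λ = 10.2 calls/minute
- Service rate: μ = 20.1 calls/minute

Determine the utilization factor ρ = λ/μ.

Server utilization: ρ = λ/μ
ρ = 10.2/20.1 = 0.5075
The server is busy 50.75% of the time.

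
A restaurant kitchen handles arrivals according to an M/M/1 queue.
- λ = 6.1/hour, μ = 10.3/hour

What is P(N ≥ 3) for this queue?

ρ = λ/μ = 6.1/10.3 = 0.5922
P(N ≥ n) = ρⁿ
P(N ≥ 3) = 0.5922^3
P(N ≥ 3) = 0.2077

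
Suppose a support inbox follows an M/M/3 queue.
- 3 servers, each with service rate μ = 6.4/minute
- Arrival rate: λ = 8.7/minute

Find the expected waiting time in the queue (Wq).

Traffic intensity: ρ = λ/(cμ) = 8.7/(3×6.4) = 0.4531
Since ρ = 0.4531 < 1, system is stable.
Offered load a = λ/μ = cρ = 8.7/6.4 = 1.3594
P₀ = [ Σₙ₌₀^2 aⁿ/n! + a^3/(3!(1-ρ)) ]⁻¹
Σ = a^0/0! + a^1/1! + a^2/2! = 1.0000 + 1.3594 + 0.92395 = 3.2833
a^3/(3!(1-ρ)) = 2.5120/(6 × 0.54688) = 0.7656
P₀ = 1/(3.2833 + 0.7656) = 0.2470
Lq = P₀·a^3·ρ / (3!(1-ρ)²) = 0.2470 × 2.5120 × 0.4531 / (6 × 0.2991) = 0.1567
Wq = Lq/λ = 0.1567/8.7 = 0.01801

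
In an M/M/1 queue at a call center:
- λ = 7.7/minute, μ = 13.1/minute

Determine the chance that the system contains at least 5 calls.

ρ = λ/μ = 7.7/13.1 = 0.58779
P(N ≥ n) = ρⁿ
P(N ≥ 5) = 0.58779^5
P(N ≥ 5) = 0.07016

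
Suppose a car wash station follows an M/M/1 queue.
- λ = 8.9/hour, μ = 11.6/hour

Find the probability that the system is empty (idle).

ρ = λ/μ = 8.9/11.6 = 0.7672
P(0) = 1 - ρ = 1 - 0.7672 = 0.2328
The server is idle 23.28% of the time.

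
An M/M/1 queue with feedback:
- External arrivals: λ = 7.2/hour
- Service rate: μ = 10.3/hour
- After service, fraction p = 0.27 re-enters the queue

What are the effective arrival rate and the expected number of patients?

Effective arrival rate: λ_eff = λ/(1-p) = 7.2/(1-0.27) = 7.2/0.73 = 9.86301
ρ = λ_eff/μ = 9.86301/10.3 = 0.957574
L = ρ/(1-ρ) = 0.957574/(1-0.957574) = 22.5705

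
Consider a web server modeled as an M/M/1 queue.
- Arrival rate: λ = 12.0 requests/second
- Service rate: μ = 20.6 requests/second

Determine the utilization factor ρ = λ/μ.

Server utilization: ρ = λ/μ
ρ = 12.0/20.6 = 0.5825
The server is busy 58.25% of the time.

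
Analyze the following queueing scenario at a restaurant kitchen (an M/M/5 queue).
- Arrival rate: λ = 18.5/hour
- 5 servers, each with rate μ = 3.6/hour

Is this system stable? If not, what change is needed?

Stability requires ρ = λ/(cμ) < 1
ρ = 18.5/(5 × 3.6) = 18.5/18.00 = 1.0278
Since 1.0278 ≥ 1, the system is UNSTABLE.
Need c > λ/μ = 18.5/3.6 = 5.14.
Minimum servers needed: c = 6.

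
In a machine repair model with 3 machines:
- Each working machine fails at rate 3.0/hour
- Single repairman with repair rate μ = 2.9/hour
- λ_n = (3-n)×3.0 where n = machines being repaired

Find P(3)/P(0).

P(3)/P(0) = ∏_{i=0}^{3-1} λ_i/μ_{i+1}
= (3-0)×3.0/2.9 × (3-1)×3.0/2.9 × (3-2)×3.0/2.9
= 6.6423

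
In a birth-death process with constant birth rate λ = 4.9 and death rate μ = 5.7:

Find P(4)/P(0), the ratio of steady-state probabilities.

For constant rates: P(n)/P(0) = (λ/μ)^n
P(4)/P(0) = (4.9/5.7)^4 = 0.85965^4 = 0.5461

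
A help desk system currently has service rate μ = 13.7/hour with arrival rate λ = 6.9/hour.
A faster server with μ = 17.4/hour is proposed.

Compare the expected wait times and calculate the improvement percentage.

System 1: ρ₁ = 6.9/13.7 = 0.5036, W₁ = 1/(13.7-6.9) = 0.14706
System 2: ρ₂ = 6.9/17.4 = 0.3966, W₂ = 1/(17.4-6.9) = 0.095238
Improvement: (W₁-W₂)/W₁ = (0.14706-0.095238)/0.14706 = 35.24%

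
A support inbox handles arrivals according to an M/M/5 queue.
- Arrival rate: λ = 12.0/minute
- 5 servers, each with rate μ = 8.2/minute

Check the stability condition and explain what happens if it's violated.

Stability requires ρ = λ/(cμ) < 1
ρ = 12.0/(5 × 8.2) = 12.0/41.00 = 0.2927
Since 0.2927 < 1, the system is STABLE.
The servers are busy 29.27% of the time.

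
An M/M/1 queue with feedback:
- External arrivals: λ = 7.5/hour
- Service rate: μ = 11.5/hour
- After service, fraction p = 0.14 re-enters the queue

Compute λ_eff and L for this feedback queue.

Effective arrival rate: λ_eff = λ/(1-p) = 7.5/(1-0.14) = 7.5/0.86 = 8.72093
ρ = λ_eff/μ = 8.72093/11.5 = 0.758342
L = ρ/(1-ρ) = 0.758342/(1-0.758342) = 3.1381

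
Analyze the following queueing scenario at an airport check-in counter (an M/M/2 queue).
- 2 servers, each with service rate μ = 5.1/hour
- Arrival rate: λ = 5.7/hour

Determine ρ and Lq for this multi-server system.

Traffic intensity: ρ = λ/(cμ) = 5.7/(2×5.1) = 0.5588
Since ρ = 0.5588 < 1, system is stable.
Offered load a = λ/μ = cρ = 5.7/5.1 = 1.1176
P₀ = [ Σₙ₌₀^1 aⁿ/n! + a^2/(2!(1-ρ)) ]⁻¹
Σ = a^0/0! + a^1/1! = 1.0000 + 1.1176 = 2.1176
a^2/(2!(1-ρ)) = 1.24913/(2 × 0.441176) = 1.4157
P₀ = 1/(2.1176 + 1.4157) = 0.2830
Lq = P₀·a^2·ρ / (2!(1-ρ)²) = 0.2830 × 1.2491 × 0.5588 / (2 × 0.1946) = 0.5075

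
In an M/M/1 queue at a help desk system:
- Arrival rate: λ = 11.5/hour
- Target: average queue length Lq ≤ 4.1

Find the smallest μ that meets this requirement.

For M/M/1: Lq = λ²/(μ(μ-λ))
Need Lq ≤ 4.1, i.e. μ(μ-λ) ≥ λ²/4.1
μ² - 11.5μ - 132.25/4.1 ≥ 0  →  μ² - 11.5μ - 32.2561 ≥ 0
Quadratic formula (positive root): μ = [λ + √(λ² + 4×32.2561)]/2
Discriminant: 132.25 + 4×32.2561 = 261.2744, √261.2744 = 16.1640
μ ≥ (11.5 + 16.1640)/2 = 13.8320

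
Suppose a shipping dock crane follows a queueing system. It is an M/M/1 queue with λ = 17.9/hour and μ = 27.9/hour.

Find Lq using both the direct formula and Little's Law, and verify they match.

Method 1 (direct): Lq = λ²/(μ(μ-λ)) = 320.41/(27.9 × 10.00) = 1.1484

Method 2 (Little's Law):
W = 1/(μ-λ) = 1/10.00 = 0.10000
Wq = W - 1/μ = 0.10000 - 0.035842 = 0.064158
Lq = λWq = 17.9 × 0.064158 = 1.1484 ✔ (matches Method 1)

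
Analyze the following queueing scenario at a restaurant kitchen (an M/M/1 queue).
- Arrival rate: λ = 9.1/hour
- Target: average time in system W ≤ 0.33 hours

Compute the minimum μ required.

For M/M/1: W = 1/(μ-λ)
Need W ≤ 0.33, so 1/(μ-λ) ≤ 0.33
μ - λ ≥ 1/0.33 = 3.0303
μ ≥ 9.1 + 3.0303 = 12.1303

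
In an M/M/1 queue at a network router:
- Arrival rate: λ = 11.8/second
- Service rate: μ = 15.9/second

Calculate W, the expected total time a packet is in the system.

First, compute utilization: ρ = λ/μ = 11.8/15.9 = 0.7421
For M/M/1: W = 1/(μ-λ)
W = 1/(15.9-11.8) = 1/4.10
W = 0.2439 seconds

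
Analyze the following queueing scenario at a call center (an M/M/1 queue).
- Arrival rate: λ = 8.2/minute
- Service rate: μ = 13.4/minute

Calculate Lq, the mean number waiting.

ρ = λ/μ = 8.2/13.4 = 0.6119
For M/M/1: Lq = λ²/(μ(μ-λ))
Lq = 67.24/(13.4 × 5.20)
Lq = 0.9650 calls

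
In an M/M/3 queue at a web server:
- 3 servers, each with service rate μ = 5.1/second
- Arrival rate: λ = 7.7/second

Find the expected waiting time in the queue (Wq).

Traffic intensity: ρ = λ/(cμ) = 7.7/(3×5.1) = 0.5033
Since ρ = 0.5033 < 1, system is stable.
Offered load a = λ/μ = cρ = 7.7/5.1 = 1.5098
P₀ = [ Σₙ₌₀^2 aⁿ/n! + a^3/(3!(1-ρ)) ]⁻¹
Σ = a^0/0! + a^1/1! + a^2/2! = 1.0000 + 1.5098 + 1.1398 = 3.6496
a^3/(3!(1-ρ)) = 3.4416/(6 × 0.4967) = 1.1548
P₀ = 1/(3.6496 + 1.1548) = 0.2081
Lq = P₀·a^3·ρ / (3!(1-ρ)²) = 0.2081 × 3.4416 × 0.5033 / (6 × 0.2467) = 0.2435
Wq = Lq/λ = 0.24352/7.7 = 0.03163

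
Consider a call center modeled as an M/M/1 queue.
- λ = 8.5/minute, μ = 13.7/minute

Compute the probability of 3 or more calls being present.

ρ = λ/μ = 8.5/13.7 = 0.6204
P(N ≥ n) = ρⁿ
P(N ≥ 3) = 0.6204^3
P(N ≥ 3) = 0.2388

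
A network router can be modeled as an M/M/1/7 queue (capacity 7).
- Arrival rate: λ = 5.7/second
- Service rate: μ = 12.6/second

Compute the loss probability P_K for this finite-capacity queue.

ρ = λ/μ = 5.7/12.6 = 0.45238
P₀ = (1-ρ)/(1-ρ^(K+1)) = (1-0.45238)/(1-0.45238^8) = 0.5476/0.9982 = 0.5486
P_K = P₀×ρ^K = 0.5486 × 0.45238^7 = 0.5486 × 0.003877 = 0.002127
Blocking probability = 0.21%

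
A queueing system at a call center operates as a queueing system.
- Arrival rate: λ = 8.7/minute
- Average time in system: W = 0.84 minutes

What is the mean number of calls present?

Little's Law: L = λW
L = 8.7 × 0.84 = 7.3080 calls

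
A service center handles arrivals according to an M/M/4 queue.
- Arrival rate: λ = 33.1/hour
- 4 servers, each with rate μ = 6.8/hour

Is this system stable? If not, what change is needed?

Stability requires ρ = λ/(cμ) < 1
ρ = 33.1/(4 × 6.8) = 33.1/27.20 = 1.2169
Since 1.2169 ≥ 1, the system is UNSTABLE.
Need c > λ/μ = 33.1/6.8 = 4.87.
Minimum servers needed: c = 5.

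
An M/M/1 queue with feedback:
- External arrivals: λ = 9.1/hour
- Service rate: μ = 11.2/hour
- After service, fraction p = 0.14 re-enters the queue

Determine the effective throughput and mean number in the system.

Effective arrival rate: λ_eff = λ/(1-p) = 9.1/(1-0.14) = 9.1/0.86 = 10.5813953
ρ = λ_eff/μ = 10.5813953/11.2 = 0.94476744
L = ρ/(1-ρ) = 0.94476744/(1-0.94476744) = 17.1053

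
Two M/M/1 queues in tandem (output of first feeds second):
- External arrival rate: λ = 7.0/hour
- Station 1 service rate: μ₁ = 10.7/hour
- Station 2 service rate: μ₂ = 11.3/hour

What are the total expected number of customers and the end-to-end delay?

By Jackson's theorem, each station behaves as independent M/M/1.
Station 1: ρ₁ = 7.0/10.7 = 0.6542, L₁ = ρ₁/(1-ρ₁) = λ/(μ₁-λ) = 7.0/3.70 = 1.8919
Station 2: ρ₂ = 7.0/11.3 = 0.6195, L₂ = ρ₂/(1-ρ₂) = λ/(μ₂-λ) = 7.0/4.30 = 1.6279
Total: L = L₁ + L₂ = 1.8919 + 1.6279 = 3.5198
W = L/λ = 3.5198/7.0 = 0.5028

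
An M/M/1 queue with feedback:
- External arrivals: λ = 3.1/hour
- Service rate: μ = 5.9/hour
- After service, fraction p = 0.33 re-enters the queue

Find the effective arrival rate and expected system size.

Effective arrival rate: λ_eff = λ/(1-p) = 3.1/(1-0.33) = 3.1/0.67 = 4.62687
ρ = λ_eff/μ = 4.62687/5.9 = 0.784215
L = ρ/(1-ρ) = 0.784215/(1-0.784215) = 3.6342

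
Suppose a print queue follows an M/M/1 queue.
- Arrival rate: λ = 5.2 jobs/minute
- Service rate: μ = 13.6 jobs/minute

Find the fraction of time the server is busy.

Server utilization: ρ = λ/μ
ρ = 5.2/13.6 = 0.3824
The server is busy 38.24% of the time.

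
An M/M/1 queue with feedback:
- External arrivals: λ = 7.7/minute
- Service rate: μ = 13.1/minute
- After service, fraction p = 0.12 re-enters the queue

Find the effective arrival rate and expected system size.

Effective arrival rate: λ_eff = λ/(1-p) = 7.7/(1-0.12) = 7.7/0.88 = 8.7500
ρ = λ_eff/μ = 8.7500/13.1 = 0.66794
L = ρ/(1-ρ) = 0.66794/(1-0.66794) = 2.0115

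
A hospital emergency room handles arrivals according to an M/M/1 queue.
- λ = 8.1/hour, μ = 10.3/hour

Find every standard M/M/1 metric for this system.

Step 1: ρ = λ/μ = 8.1/10.3 = 0.7864
Step 2: L = λ/(μ-λ) = 8.1/2.20 = 3.6818
Step 3: Lq = λ²/(μ(μ-λ)) = 65.61/(10.3×2.20) = 2.8954
Step 4: W = 1/(μ-λ) = 1/2.20 = 0.454545
Step 5: Wq = λ/(μ(μ-λ)) = 8.1/(10.3×2.20) = 0.3575
Step 6: P(0) = 1-ρ = 0.2136
Verify: L = λW = 8.1×0.454545 = 3.6818 ✔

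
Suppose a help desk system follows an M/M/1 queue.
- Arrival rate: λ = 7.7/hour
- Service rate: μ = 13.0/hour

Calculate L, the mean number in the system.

ρ = λ/μ = 7.7/13.0 = 0.5923
For M/M/1: L = λ/(μ-λ)
L = 7.7/(13.0-7.7) = 7.7/5.30
L = 1.4528 tickets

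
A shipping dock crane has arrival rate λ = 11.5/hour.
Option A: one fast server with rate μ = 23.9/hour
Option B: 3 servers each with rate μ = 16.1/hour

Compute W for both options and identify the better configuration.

Option A: single server μ = 23.9 (M/M/1)
  ρ_A = 11.5/23.9 = 0.4812
  W_A = 1/(μ-λ) = 1/(23.9-11.5) = 1/12.40 = 0.08065

Option B: 3 servers μ = 16.1 (M/M/3)
  ρ_B = λ/(cμ) = 11.5/(3×16.1) = 0.2381
  Offered load a = λ/μ = cρ = 11.5/16.1 = 0.7143
  P₀ = [ Σₙ₌₀^2 aⁿ/n! + a^3/(3!(1-ρ)) ]⁻¹
  Σ = a^0/0! + a^1/1! + a^2/2! = 1.0000 + 0.7143 + 0.2551 = 1.9694
  a^3/(3!(1-ρ)) = 0.36443/(6 × 0.76190) = 0.07972
  P₀ = 1/(1.9694 + 0.07972) = 0.4880
  Lq = P₀·a^3·ρ / (3!(1-ρ)²) = 0.4880 × 0.3644 × 0.2381 / (6 × 0.5805) = 0.01216
  Wq_B = Lq/λ = 0.01216/11.5 = 0.001057
  W_B = Wq_B + 1/μ = 0.001057 + 0.06211 = 0.06317

Since W_B = 0.06317 < W_A = 0.08065, Option B (multiple servers) has the shorter time in system.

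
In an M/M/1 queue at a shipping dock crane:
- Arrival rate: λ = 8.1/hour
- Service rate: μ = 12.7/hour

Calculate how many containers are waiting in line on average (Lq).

ρ = λ/μ = 8.1/12.7 = 0.6378
For M/M/1: Lq = λ²/(μ(μ-λ))
Lq = 65.61/(12.7 × 4.60)
Lq = 1.1231 containers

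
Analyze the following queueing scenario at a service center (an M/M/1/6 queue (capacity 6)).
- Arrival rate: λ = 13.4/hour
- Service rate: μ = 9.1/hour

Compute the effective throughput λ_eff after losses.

ρ = λ/μ = 13.4/9.1 = 1.47253
P₀ = (1-ρ)/(1-ρ^(K+1)) = (1-1.47253)/(1-1.47253^7) = -0.4725/-14.0124 = 0.03372
P_K = P₀×ρ^K = 0.03372 × 1.47253^6 = 0.03372 × 10.1949 = 0.3438
λ_eff = λ(1-P_K) = 13.4 × (1 - 0.3438) = 13.4 × 0.6562 = 8.7931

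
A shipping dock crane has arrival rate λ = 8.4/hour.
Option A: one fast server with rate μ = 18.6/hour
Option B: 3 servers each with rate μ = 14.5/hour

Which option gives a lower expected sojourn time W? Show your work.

Option A: single server μ = 18.6 (M/M/1)
  ρ_A = 8.4/18.6 = 0.4516
  W_A = 1/(μ-λ) = 1/(18.6-8.4) = 1/10.20 = 0.09804

Option B: 3 servers μ = 14.5 (M/M/3)
  ρ_B = λ/(cμ) = 8.4/(3×14.5) = 0.1931
  Offered load a = λ/μ = cρ = 8.4/14.5 = 0.5793
  P₀ = [ Σₙ₌₀^2 aⁿ/n! + a^3/(3!(1-ρ)) ]⁻¹
  Σ = a^0/0! + a^1/1! + a^2/2! = 1.0000 + 0.5793 + 0.1678 = 1.7471
  a^3/(3!(1-ρ)) = 0.19442/(6 × 0.80690) = 0.04016
  P₀ = 1/(1.7471 + 0.04016) = 0.5595
  Lq = P₀·a^3·ρ / (3!(1-ρ)²) = 0.55951 × 0.19442 × 0.19310 / (6 × 0.65108) = 0.005377
  Wq_B = Lq/λ = 0.005377/8.4 = 0.0006401
  W_B = Wq_B + 1/μ = 0.0006401 + 0.06897 = 0.06961

Since W_B = 0.06961 < W_A = 0.09804, Option B (multiple servers) has the shorter time in system.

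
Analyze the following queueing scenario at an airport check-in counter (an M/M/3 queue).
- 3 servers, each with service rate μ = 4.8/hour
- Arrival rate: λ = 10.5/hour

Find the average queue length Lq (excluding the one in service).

Traffic intensity: ρ = λ/(cμ) = 10.5/(3×4.8) = 0.7292
Since ρ = 0.7292 < 1, system is stable.
Offered load a = λ/μ = cρ = 10.5/4.8 = 2.1875
P₀ = [ Σₙ₌₀^2 aⁿ/n! + a^3/(3!(1-ρ)) ]⁻¹
Σ = a^0/0! + a^1/1! + a^2/2! = 1.0000 + 2.1875 + 2.3926 = 5.5801
a^3/(3!(1-ρ)) = 10.4675/(6 × 0.27083) = 6.4416
P₀ = 1/(5.5801 + 6.4416) = 0.08318
Lq = P₀·a^3·ρ / (3!(1-ρ)²) = 0.08318 × 10.4675 × 0.7292 / (6 × 0.07335) = 1.4426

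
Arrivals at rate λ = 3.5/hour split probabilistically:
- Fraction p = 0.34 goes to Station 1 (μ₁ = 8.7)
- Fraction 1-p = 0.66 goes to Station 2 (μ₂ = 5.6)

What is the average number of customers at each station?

Effective rates: λ₁ = 3.5×0.34 = 1.19, λ₂ = 3.5×0.66 = 2.31
Station 1: ρ₁ = 1.19/8.7 = 0.1368, L₁ = ρ₁/(1-ρ₁) = 0.1368/(1-0.1368) = 0.1585
Station 2: ρ₂ = 2.31/5.6 = 0.4125, L₂ = ρ₂/(1-ρ₂) = 0.4125/(1-0.4125) = 0.7021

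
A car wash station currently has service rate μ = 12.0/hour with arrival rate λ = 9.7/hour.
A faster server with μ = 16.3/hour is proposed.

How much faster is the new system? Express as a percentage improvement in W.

System 1: ρ₁ = 9.7/12.0 = 0.8083, W₁ = 1/(12.0-9.7) = 0.43478
System 2: ρ₂ = 9.7/16.3 = 0.5951, W₂ = 1/(16.3-9.7) = 0.15152
Improvement: (W₁-W₂)/W₁ = (0.43478-0.15152)/0.43478 = 65.15%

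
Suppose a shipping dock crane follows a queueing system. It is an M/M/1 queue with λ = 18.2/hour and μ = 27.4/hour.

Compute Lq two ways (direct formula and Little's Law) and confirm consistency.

Method 1 (direct): Lq = λ²/(μ(μ-λ)) = 331.24/(27.4 × 9.20) = 1.3140

Method 2 (Little's Law):
W = 1/(μ-λ) = 1/9.20 = 0.1087
Wq = W - 1/μ = 0.1087 - 0.03650 = 0.07220
Lq = λWq = 18.2 × 0.07220 = 1.3140 ✔ (matches Method 1)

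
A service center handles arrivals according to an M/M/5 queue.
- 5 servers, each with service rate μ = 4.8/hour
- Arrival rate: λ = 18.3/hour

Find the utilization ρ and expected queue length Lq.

Traffic intensity: ρ = λ/(cμ) = 18.3/(5×4.8) = 0.7625
Since ρ = 0.7625 < 1, system is stable.
Offered load a = λ/μ = cρ = 18.3/4.8 = 3.8125
P₀ = [ Σₙ₌₀^4 aⁿ/n! + a^5/(5!(1-ρ)) ]⁻¹
Σ = a^0/0! + a^1/1! + a^2/2! + a^3/3! + a^4/4! = 1.0000 + 3.8125 + 7.2676 + 9.2359 + 8.8029 = 30.1189
a^5/(5!(1-ρ)) = 805.4698/(120 × 0.2375) = 28.2621
P₀ = 1/(30.1189 + 28.2621) = 0.01713
Lq = P₀·a^5·ρ / (5!(1-ρ)²) = 0.01713 × 805.4698 × 0.7625 / (120 × 0.05641) = 1.5542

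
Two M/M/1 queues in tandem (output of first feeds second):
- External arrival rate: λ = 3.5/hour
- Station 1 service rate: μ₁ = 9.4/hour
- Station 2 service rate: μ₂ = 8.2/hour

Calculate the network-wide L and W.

By Jackson's theorem, each station behaves as independent M/M/1.
Station 1: ρ₁ = 3.5/9.4 = 0.3723, L₁ = ρ₁/(1-ρ₁) = λ/(μ₁-λ) = 3.5/5.90 = 0.5932
Station 2: ρ₂ = 3.5/8.2 = 0.4268, L₂ = ρ₂/(1-ρ₂) = λ/(μ₂-λ) = 3.5/4.70 = 0.7447
Total: L = L₁ + L₂ = 0.5932 + 0.7447 = 1.3379
W = L/λ = 1.3379/3.5 = 0.3823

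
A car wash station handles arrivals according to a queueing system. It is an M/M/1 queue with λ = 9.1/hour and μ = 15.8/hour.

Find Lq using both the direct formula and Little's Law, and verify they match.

Method 1 (direct): Lq = λ²/(μ(μ-λ)) = 82.81/(15.8 × 6.70) = 0.7823

Method 2 (Little's Law):
W = 1/(μ-λ) = 1/6.70 = 0.149254
Wq = W - 1/μ = 0.149254 - 0.0632911 = 0.085963
Lq = λWq = 9.1 × 0.085963 = 0.7823 ✔ (matches Method 1)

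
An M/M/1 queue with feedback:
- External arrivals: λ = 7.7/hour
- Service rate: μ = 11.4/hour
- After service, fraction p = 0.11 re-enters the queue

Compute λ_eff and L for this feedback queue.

Effective arrival rate: λ_eff = λ/(1-p) = 7.7/(1-0.11) = 7.7/0.89 = 8.6517
ρ = λ_eff/μ = 8.6517/11.4 = 0.75892
L = ρ/(1-ρ) = 0.75892/(1-0.75892) = 3.1480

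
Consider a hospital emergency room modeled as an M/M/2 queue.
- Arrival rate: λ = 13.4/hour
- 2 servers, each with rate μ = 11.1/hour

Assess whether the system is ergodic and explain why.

Stability requires ρ = λ/(cμ) < 1
ρ = 13.4/(2 × 11.1) = 13.4/22.20 = 0.6036
Since 0.6036 < 1, the system is STABLE.
The servers are busy 60.36% of the time.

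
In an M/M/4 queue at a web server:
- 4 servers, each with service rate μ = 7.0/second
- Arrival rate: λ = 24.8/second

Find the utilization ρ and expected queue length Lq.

Traffic intensity: ρ = λ/(cμ) = 24.8/(4×7.0) = 0.8857
Since ρ = 0.8857 < 1, system is stable.
Offered load a = λ/μ = cρ = 24.8/7.0 = 3.5429
P₀ = [ Σₙ₌₀^3 aⁿ/n! + a^4/(4!(1-ρ)) ]⁻¹
Σ = a^0/0! + a^1/1! + a^2/2! + a^3/3! = 1.00000 + 3.54286 + 6.27592 + 7.41156 = 18.2303
a^4/(4!(1-ρ)) = 157.5486/(24 × 0.1142857) = 57.4396
P₀ = 1/(18.2303 + 57.4396) = 0.01322
Lq = P₀·a^4·ρ / (4!(1-ρ)²) = 0.0132153 × 157.5486 × 0.885714 / (24 × 0.0130612) = 5.8829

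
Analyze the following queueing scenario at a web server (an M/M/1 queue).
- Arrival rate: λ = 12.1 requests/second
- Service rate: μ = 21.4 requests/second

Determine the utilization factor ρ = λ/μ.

Server utilization: ρ = λ/μ
ρ = 12.1/21.4 = 0.5654
The server is busy 56.54% of the time.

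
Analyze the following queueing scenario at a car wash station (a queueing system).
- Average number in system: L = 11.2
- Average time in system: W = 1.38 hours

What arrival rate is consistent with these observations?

Little's Law: L = λW, so λ = L/W
λ = 11.2/1.38 = 8.1159 cars/hour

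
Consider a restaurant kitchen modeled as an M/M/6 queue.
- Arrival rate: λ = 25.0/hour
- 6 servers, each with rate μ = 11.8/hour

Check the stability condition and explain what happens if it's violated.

Stability requires ρ = λ/(cμ) < 1
ρ = 25.0/(6 × 11.8) = 25.0/70.80 = 0.3531
Since 0.3531 < 1, the system is STABLE.
The servers are busy 35.31% of the time.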